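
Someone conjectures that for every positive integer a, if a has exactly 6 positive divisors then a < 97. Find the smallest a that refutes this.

a = 98

A counterexample is any positive integer a such that a has exactly 6 positive divisors but the claim fails; we check each in order.
For a = 12, 18, 20, 28, …, 75, 76, 92 the conclusion holds.
a = 98: τ(98) = 6; 98 ≥ 97.
Hence a = 98 is a counterexample.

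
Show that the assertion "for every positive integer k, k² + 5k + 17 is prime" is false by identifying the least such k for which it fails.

A counterexample is any positive integer k such that k² + 5k + 17 is not prime; we check each in order.
The first 7 eligible values, up to k = 7, all satisfy the conclusion.
k = 8: k² + 5k + 17 = 121 = 11 × 11, composite.
So k = 8 is the smallest counterexample.

k = 8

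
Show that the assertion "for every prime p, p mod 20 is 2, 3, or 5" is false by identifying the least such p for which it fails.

Check each prime p in order until the claim fails.
p = 2: 2 mod 20 = 2.
p = 3: 3 mod 20 = 3.
p = 5: 5 mod 20 = 5.
p = 7: 7 mod 20 = 7 — not in {2, 3, 5}.
Hence p = 7 is a counterexample.

p = 7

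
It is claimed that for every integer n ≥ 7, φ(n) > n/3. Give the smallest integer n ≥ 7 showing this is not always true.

Check each integer n ≥ 7 in order until the claim fails.
n = 7: φ(7) = 6 and 7/3 = 7/3, so φ(7) > 7/3.
n = 8: φ(8) = 4 and 8/3 = 8/3, so φ(8) > 8/3.
n = 9: φ(9) = 6 and 9/3 = 3, so φ(9) > 9/3.
n = 10: φ(10) = 4 and 10/3 = 10/3, so φ(10) > 10/3.
n = 11: φ(11) = 10 and 11/3 = 11/3, so φ(11) > 11/3.
n = 12: φ(12) = 4 and 12/3 = 4, so φ(12) ≤ 12/3.

n = 12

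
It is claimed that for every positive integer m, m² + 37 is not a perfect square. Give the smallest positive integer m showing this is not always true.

m = 18

A counterexample is any positive integer m such that m² + 37 is a perfect square; we check each in order.
The first 17 eligible values, up to m = 17, all satisfy the conclusion.
m = 18: 18² + 37 = 361 = 19², a perfect square.
So m = 18 is the smallest counterexample.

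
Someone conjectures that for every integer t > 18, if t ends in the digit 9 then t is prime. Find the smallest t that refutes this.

t = 39

For t = 19, 29 the conclusion holds.
t = 39: 39 ends in 9; 39 = 3 × 13, composite.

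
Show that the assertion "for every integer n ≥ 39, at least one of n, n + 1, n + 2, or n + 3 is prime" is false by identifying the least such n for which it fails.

A counterexample is any integer n ≥ 39 such that n, n + 1, n + 2, n + 3 are all composite; we check each in order.
For n = 39, 40, 41, 42, 43, 44, 45, 46, 47 the conclusion holds.
n = 48: 48 = 2 × 24; 49 = 7 × 7; 50 = 2 × 25; 51 = 3 × 17 — all composite.
Hence n = 48 is a counterexample.

n = 48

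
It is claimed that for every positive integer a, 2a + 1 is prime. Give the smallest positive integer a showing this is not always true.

A counterexample is any positive integer a such that 2a + 1 is not prime; we check each in order.
a = 1: 2a + 1 = 3, prime.
a = 2: 2a + 1 = 5, prime.
a = 3: 2a + 1 = 7, prime.
a = 4: 2a + 1 = 9 = 3 × 3, composite.

a = 4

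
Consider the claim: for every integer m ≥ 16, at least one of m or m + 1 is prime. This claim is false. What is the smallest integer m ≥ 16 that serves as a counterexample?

The first 4 eligible values, up to m = 19, all satisfy the conclusion.
m = 20: 20 = 2 × 10; 21 = 3 × 7 — both composite.
So m = 20 is the smallest counterexample.

m = 20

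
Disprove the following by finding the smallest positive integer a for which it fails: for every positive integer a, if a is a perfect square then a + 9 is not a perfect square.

We need the least positive integer a for which a is a perfect square but a + 9 is a perfect square.
For a = 1, 4, 9 the conclusion holds.
a = 16: 16 = 4² and 16 + 9 = 25 = 5².
So a = 16 is the smallest counterexample.

a = 16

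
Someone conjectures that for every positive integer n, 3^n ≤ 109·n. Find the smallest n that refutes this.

n = 6

We need the least positive integer n for which 3^n > 109·n.
n = 1: 3^n = 3 and 109·n = 109, so 3 ≤ 109.
n = 2: 3^n = 9 and 109·n = 218, so 9 ≤ 218.
n = 3: 3^n = 27 and 109·n = 327, so 27 ≤ 327.
n = 4: 3^n = 81 and 109·n = 436, so 81 ≤ 436.
n = 5: 3^n = 243 and 109·n = 545, so 243 ≤ 545.
n = 6: 3^n = 729 and 109·n = 654, so 729 > 654.
So n = 6 is the smallest counterexample.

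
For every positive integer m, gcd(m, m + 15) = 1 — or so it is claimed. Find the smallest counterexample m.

m = 3

m = 1: gcd(1, 16) = 1.
m = 2: gcd(2, 17) = 1.
m = 3: gcd(3, 18) = 3.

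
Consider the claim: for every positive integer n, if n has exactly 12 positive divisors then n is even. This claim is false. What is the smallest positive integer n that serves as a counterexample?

n = 315

We need the least positive integer n for which n has exactly 12 positive divisors but n is odd.
The first 24 eligible values, up to n = 308, all satisfy the conclusion.
n = 315: divisors of 315: 12 divisors; 315 is odd.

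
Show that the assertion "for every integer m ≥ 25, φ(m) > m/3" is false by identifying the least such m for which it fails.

m = 30

We need the least integer m ≥ 25 for which the claim fails.
For m = 25, 26, 27, 28, 29 the conclusion holds.
m = 30: φ(30) = 8 and 30/3 = 10, so φ(30) ≤ 30/3.
Hence m = 30 is a counterexample.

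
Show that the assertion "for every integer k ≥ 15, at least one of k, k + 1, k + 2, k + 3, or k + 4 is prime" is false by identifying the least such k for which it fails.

k = 24

For k = 15, 16, 17, 18, 19, 20, 21, 22, 23 the conclusion holds.
k = 24: 24 = 2 × 12; 25 = 5 × 5; 26 = 2 × 13; 27 = 3 × 9; 28 = 2 × 14 — all composite.
So k = 24 is the smallest counterexample.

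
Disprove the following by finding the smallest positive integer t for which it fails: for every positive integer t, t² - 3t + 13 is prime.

t = 12

Check each positive integer t in order until t² - 3t + 13 is not prime.
The first 11 eligible values, up to t = 11, all satisfy the conclusion.
t = 12: t² - 3t + 13 = 121 = 11 × 11, composite.
Thus t = 12 disproves the claim, and no smaller t works.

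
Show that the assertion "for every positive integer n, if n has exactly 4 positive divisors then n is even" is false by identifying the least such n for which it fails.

n = 15

A counterexample is any positive integer n such that n has exactly 4 positive divisors but n is odd; we check each in order.
The first 4 eligible values, up to n = 14, all satisfy the conclusion.
n = 15: divisors of 15: 1, 3, 5, 15; 15 is odd.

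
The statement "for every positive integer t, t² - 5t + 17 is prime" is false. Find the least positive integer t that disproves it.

t = 13

A counterexample is any positive integer t such that t² - 5t + 17 is not prime; we check each in order.
For t = 1, 2, 3, 4, …, 10, 11, 12 the conclusion holds.
t = 13: t² - 5t + 17 = 121 = 11 × 11, composite.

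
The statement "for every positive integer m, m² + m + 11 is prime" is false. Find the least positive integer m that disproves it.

m = 10

For m = 1, 2, 3, 4, 5, 6, 7, 8, 9 the conclusion holds.
m = 10: m² + m + 11 = 121 = 11 × 11, composite.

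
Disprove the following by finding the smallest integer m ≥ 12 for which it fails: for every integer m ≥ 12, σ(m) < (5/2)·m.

For m = 12, 13, 14, 15, …, 21, 22, 23 the conclusion holds.
m = 24: σ(24) = 60; 60 ≥ 60.

m = 24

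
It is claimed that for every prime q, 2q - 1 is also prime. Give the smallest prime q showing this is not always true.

A counterexample is any prime q such that 2q - 1 is not prime; we check each in order.
For q = 2, 3 the conclusion holds.
q = 5: 2q - 1 = 9 = 3 × 3, not prime.

q = 5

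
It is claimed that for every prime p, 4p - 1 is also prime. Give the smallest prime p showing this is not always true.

We need the least prime p for which 4p - 1 is not prime.
p = 2: 4p - 1 = 7, prime.
p = 3: 4p - 1 = 11, prime.
p = 5: 4p - 1 = 19, prime.
p = 7: 4p - 1 = 27 = 3 × 9, not prime.

p = 7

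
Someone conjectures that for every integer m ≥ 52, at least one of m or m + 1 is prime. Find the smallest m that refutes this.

m = 52: 53 is prime.
m = 53: 53 is prime.
m = 54: 54 = 2 × 27; 55 = 5 × 11 — both composite.

m = 54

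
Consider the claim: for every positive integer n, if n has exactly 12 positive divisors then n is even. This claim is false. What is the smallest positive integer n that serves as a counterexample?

n = 315

We need the least positive integer n for which n has exactly 12 positive divisors but n is odd.
The first 24 eligible values, up to n = 308, all satisfy the conclusion.
n = 315: divisors of 315: 12 divisors; 315 is odd.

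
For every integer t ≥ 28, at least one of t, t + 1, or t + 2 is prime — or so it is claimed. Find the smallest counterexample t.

t = 32

We need the least integer t ≥ 28 for which t, t + 1, t + 2 are all composite.
For t = 28, 29, 30, 31 the conclusion holds.
t = 32: 32 = 2 × 16; 33 = 3 × 11; 34 = 2 × 17 — all composite.
So t = 32 is the smallest counterexample.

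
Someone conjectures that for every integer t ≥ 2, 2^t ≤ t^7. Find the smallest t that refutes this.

Check each integer t ≥ 2 in order until 2^t > t^7.
The first 35 eligible values, up to t = 36, all satisfy the conclusion.
t = 37: 2^t = 137438953472 and t^7 = 94931877133, so 137438953472 > 94931877133.

t = 37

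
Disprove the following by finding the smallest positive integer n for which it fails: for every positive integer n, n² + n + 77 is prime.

n = 6

We need the least positive integer n for which n² + n + 77 is not prime.
For n = 1, 2, 3, 4, 5 the conclusion holds.
n = 6: n² + n + 77 = 119 = 7 × 17, composite.
Hence n = 6 is a counterexample.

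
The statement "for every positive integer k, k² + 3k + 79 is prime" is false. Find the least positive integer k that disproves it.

We need the least positive integer k for which k² + 3k + 79 is not prime.
k = 1: k² + 3k + 79 = 83, prime.
k = 2: k² + 3k + 79 = 89, prime.
k = 3: k² + 3k + 79 = 97, prime.
k = 4: k² + 3k + 79 = 107, prime.
k = 5: k² + 3k + 79 = 119 = 7 × 17, composite.
So k = 5 is the smallest counterexample.

k = 5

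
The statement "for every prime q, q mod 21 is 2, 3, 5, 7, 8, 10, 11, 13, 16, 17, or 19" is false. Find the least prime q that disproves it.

q = 41

Check each prime q in order until the claim fails.
For q = 2, 3, 5, 7, …, 29, 31, 37 the conclusion holds.
q = 41: 41 mod 21 = 20 — not in {2, 3, 5, 7, 8, 10, 11, 13, 16, 17, 19}.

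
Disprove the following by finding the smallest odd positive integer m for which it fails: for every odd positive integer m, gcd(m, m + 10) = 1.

m = 5

m = 1: gcd(1, 11) = 1.
m = 3: gcd(3, 13) = 1.
m = 5: gcd(5, 15) = 5.
Hence m = 5 is a counterexample.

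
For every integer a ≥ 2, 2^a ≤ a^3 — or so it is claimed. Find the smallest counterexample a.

a = 10

The first 8 eligible values, up to a = 9, all satisfy the conclusion.
a = 10: 2^a = 1024 and a^3 = 1000, so 1024 > 1000.
So a = 10 is the smallest counterexample.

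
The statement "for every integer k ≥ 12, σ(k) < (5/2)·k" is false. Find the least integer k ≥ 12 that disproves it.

k = 24

The first 12 eligible values, up to k = 23, all satisfy the conclusion.
k = 24: σ(24) = 60; 60 ≥ 60.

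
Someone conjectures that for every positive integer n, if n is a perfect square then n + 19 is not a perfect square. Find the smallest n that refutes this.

n = 81

The first 8 eligible values, up to n = 64, all satisfy the conclusion.
n = 81: 81 = 9² and 81 + 19 = 100 = 10².
Hence n = 81 is a counterexample.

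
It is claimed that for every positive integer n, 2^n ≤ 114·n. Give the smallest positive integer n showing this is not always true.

n = 11

For n = 1, 2, 3, 4, 5, 6, 7, 8, 9, 10 the conclusion holds.
n = 11: 2^n = 2048 and 114·n = 1254, so 2048 > 1254.
Thus n = 11 disproves the claim, and no smaller n works.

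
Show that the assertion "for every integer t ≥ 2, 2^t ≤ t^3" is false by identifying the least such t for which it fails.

We need the least integer t ≥ 2 for which 2^t > t^3.
The first 8 eligible values, up to t = 9, all satisfy the conclusion.
t = 10: 2^t = 1024 and t^3 = 1000, so 1024 > 1000.
So t = 10 is the smallest counterexample.

t = 10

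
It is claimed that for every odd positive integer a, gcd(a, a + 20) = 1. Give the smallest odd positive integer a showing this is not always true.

For a = 1, 3 the conclusion holds.
a = 5: gcd(5, 25) = 5.

a = 5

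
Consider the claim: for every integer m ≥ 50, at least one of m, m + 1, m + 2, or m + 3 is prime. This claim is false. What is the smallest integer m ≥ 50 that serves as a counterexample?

For m = 50, 51, 52, 53 the conclusion holds.
m = 54: 54 = 2 × 27; 55 = 5 × 11; 56 = 2 × 28; 57 = 3 × 19 — all composite.
Hence m = 54 is a counterexample.

m = 54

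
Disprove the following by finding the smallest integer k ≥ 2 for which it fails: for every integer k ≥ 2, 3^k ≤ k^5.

k = 11

We need the least integer k ≥ 2 for which 3^k > k^5.
For k = 2, 3, 4, 5, 6, 7, 8, 9, 10 the conclusion holds.
k = 11: 3^k = 177147 and k^5 = 161051, so 177147 > 161051.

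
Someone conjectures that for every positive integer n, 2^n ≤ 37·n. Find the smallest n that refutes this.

n = 9

A counterexample is any positive integer n such that 2^n > 37·n; we check each in order.
For n = 1, 2, 3, 4, 5, 6, 7, 8 the conclusion holds.
n = 9: 2^n = 512 and 37·n = 333, so 512 > 333.
Hence n = 9 is a counterexample.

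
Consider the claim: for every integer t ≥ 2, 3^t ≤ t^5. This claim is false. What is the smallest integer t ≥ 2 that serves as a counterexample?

t = 11

The first 9 eligible values, up to t = 10, all satisfy the conclusion.
t = 11: 3^t = 177147 and t^5 = 161051, so 177147 > 161051.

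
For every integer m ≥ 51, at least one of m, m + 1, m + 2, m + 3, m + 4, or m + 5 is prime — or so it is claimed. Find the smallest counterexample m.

For m = 51, 52, 53, 54, …, 87, 88, 89 the conclusion holds.
m = 90: 90 = 2 × 45; 91 = 7 × 13; 92 = 2 × 46; 93 = 3 × 31; 94 = 2 × 47; 95 = 5 × 19 — all composite.

m = 90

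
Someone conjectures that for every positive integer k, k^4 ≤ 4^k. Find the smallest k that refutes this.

k = 3

Check each positive integer k in order until k^4 > 4^k.
k = 1: k^4 = 1 and 4^k = 4, so 1 ≤ 4.
k = 2: k^4 = 16 and 4^k = 16, so 16 ≤ 16.
k = 3: k^4 = 81 and 4^k = 64, so 81 > 64.
So k = 3 is the smallest counterexample.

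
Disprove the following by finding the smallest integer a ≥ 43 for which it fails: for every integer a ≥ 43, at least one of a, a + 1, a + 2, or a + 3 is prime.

a = 48

A counterexample is any integer a ≥ 43 such that a, a + 1, a + 2, a + 3 are all composite; we check each in order.
For a = 43, 44, 45, 46, 47 the conclusion holds.
a = 48: 48 = 2 × 24; 49 = 7 × 7; 50 = 2 × 25; 51 = 3 × 17 — all composite.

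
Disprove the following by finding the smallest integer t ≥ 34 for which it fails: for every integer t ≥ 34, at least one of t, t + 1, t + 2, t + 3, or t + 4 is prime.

t = 48

For t = 34, 35, 36, 37, …, 45, 46, 47 the conclusion holds.
t = 48: 48 = 2 × 24; 49 = 7 × 7; 50 = 2 × 25; 51 = 3 × 17; 52 = 2 × 26 — all composite.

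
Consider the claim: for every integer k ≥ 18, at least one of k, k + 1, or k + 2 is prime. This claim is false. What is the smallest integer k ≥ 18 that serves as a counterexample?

k = 20

Check each integer k ≥ 18 in order until k, k + 1, k + 2 are all composite.
For k = 18, 19 the conclusion holds.
k = 20: 20 = 2 × 10; 21 = 3 × 7; 22 = 2 × 11 — all composite.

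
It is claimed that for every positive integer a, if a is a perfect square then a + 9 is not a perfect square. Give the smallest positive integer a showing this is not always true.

a = 1: 1 + 9 = 10, not a perfect square.
a = 4: 4 + 9 = 13, not a perfect square.
a = 9: 9 + 9 = 18, not a perfect square.
a = 16: 16 = 4² and 16 + 9 = 25 = 5².

a = 16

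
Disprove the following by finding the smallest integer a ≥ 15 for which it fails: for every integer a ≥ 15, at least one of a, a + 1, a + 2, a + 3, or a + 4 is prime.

a = 24

Check each integer a ≥ 15 in order until a, a + 1, a + 2, a + 3, a + 4 are all composite.
For a = 15, 16, 17, 18, 19, 20, 21, 22, 23 the conclusion holds.
a = 24: 24 = 2 × 12; 25 = 5 × 5; 26 = 2 × 13; 27 = 3 × 9; 28 = 2 × 14 — all composite.
Hence a = 24 is a counterexample.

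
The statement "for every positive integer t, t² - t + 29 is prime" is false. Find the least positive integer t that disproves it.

t = 3

For t = 1, 2 the conclusion holds.
t = 3: t² - t + 29 = 35 = 5 × 7, composite.
Hence t = 3 is a counterexample.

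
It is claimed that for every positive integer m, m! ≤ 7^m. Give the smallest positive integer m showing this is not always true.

m = 17

For m = 1, 2, 3, 4, …, 14, 15, 16 the conclusion holds.
m = 17: m! = 355687428096000 and 7^m = 232630513987207, so 355687428096000 > 232630513987207.
Hence m = 17 is a counterexample.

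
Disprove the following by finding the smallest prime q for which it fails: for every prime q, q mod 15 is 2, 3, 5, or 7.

q = 2: 2 mod 15 = 2.
q = 3: 3 mod 15 = 3.
q = 5: 5 mod 15 = 5.
q = 7: 7 mod 15 = 7.
q = 11: 11 mod 15 = 11 — not in {2, 3, 5, 7}.

q = 11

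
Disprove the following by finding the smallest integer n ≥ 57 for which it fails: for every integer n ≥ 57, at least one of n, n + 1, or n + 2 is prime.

We need the least integer n ≥ 57 for which n, n + 1, n + 2 are all composite.
The first 5 eligible values, up to n = 61, all satisfy the conclusion.
n = 62: 62 = 2 × 31; 63 = 3 × 21; 64 = 2 × 32 — all composite.

n = 62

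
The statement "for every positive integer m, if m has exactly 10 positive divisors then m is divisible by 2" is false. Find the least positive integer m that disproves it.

For m = 48, 80, 112, 162, 176, 208, 272, 304, 368 the conclusion holds.
m = 405: τ(405) = 10; 405 mod 2 = 1.
Hence m = 405 is a counterexample.

m = 405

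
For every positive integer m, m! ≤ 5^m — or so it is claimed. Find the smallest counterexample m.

m = 12

A counterexample is any positive integer m such that m! > 5^m; we check each in order.
For m = 1, 2, 3, 4, …, 9, 10, 11 the conclusion holds.
m = 12: m! = 479001600 and 5^m = 244140625, so 479001600 > 244140625.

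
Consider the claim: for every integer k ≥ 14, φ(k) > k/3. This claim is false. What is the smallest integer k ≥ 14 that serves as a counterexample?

The first 4 eligible values, up to k = 17, all satisfy the conclusion.
k = 18: φ(18) = 6 and 18/3 = 6, so φ(18) ≤ 18/3.

k = 18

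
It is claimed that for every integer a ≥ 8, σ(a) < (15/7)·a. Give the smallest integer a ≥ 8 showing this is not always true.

We need the least integer a ≥ 8 for which the claim fails.
For a = 8, 9, 10, 11 the conclusion holds.
a = 12: σ(12) = 28; 28 ≥ 180/7.

a = 12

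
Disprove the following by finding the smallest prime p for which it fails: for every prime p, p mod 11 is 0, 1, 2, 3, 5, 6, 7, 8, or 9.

We need the least prime p for which the claim fails.
The first 11 eligible values, up to p = 31, all satisfy the conclusion.
p = 37: 37 mod 11 = 4 — not in {0, 1, 2, 3, 5, 6, 7, 8, 9}.

p = 37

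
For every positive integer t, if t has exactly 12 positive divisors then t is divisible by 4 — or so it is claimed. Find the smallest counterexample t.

t = 90

For t = 60, 72, 84 the conclusion holds.
t = 90: τ(90) = 12; 90 mod 4 = 2.
Hence t = 90 is a counterexample.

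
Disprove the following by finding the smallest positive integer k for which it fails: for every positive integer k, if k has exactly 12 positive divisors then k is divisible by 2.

Check each positive integer k in order until k has exactly 12 positive divisors but k is not divisible by 2.
For k = 60, 72, 84, 90, …, 294, 306, 308 the conclusion holds.
k = 315: τ(315) = 12; 315 mod 2 = 1.

k = 315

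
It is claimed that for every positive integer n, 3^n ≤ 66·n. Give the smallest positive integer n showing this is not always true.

n = 6

Check each positive integer n in order until 3^n > 66·n.
n = 1: 3^n = 3 and 66·n = 66, so 3 ≤ 66.
n = 2: 3^n = 9 and 66·n = 132, so 9 ≤ 132.
n = 3: 3^n = 27 and 66·n = 198, so 27 ≤ 198.
n = 4: 3^n = 81 and 66·n = 264, so 81 ≤ 264.
n = 5: 3^n = 243 and 66·n = 330, so 243 ≤ 330.
n = 6: 3^n = 729 and 66·n = 396, so 729 > 396.
Thus n = 6 disproves the claim, and no smaller n works.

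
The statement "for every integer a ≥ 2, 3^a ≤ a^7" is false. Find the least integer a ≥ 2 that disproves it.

A counterexample is any integer a ≥ 2 such that 3^a > a^7; we check each in order.
For a = 2, 3, 4, 5, …, 16, 17, 18 the conclusion holds.
a = 19: 3^a = 1162261467 and a^7 = 893871739, so 1162261467 > 893871739.
Thus a = 19 disproves the claim, and no smaller a works.

a = 19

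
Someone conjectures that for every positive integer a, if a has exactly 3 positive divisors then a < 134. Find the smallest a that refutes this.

a = 169

A counterexample is any positive integer a such that a has exactly 3 positive divisors but the claim fails; we check each in order.
a = 4: τ(4) = 3; 4 < 134.
a = 9: τ(9) = 3; 9 < 134.
a = 25: τ(25) = 3; 25 < 134.
a = 49: τ(49) = 3; 49 < 134.
a = 121: τ(121) = 3; 121 < 134.
a = 169: τ(169) = 3; 169 ≥ 134.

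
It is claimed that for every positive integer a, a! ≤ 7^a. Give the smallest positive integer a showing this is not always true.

a = 17

For a = 1, 2, 3, 4, …, 14, 15, 16 the conclusion holds.
a = 17: a! = 355687428096000 and 7^a = 232630513987207, so 355687428096000 > 232630513987207.
Hence a = 17 is a counterexample.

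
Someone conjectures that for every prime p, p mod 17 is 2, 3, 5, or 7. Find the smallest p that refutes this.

Check each prime p in order until the claim fails.
For p = 2, 3, 5, 7 the conclusion holds.
p = 11: 11 mod 17 = 11 — not in {2, 3, 5, 7}.

p = 11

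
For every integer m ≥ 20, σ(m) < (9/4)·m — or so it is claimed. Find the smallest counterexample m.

A counterexample is any integer m ≥ 20 such that the claim fails; we check each in order.
The first 4 eligible values, up to m = 23, all satisfy the conclusion.
m = 24: σ(24) = 60; 60 ≥ 54.
Thus m = 24 disproves the claim, and no smaller m works.

m = 24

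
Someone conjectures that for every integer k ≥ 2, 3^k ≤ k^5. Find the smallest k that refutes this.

k = 11

Check each integer k ≥ 2 in order until 3^k > k^5.
For k = 2, 3, 4, 5, 6, 7, 8, 9, 10 the conclusion holds.
k = 11: 3^k = 177147 and k^5 = 161051, so 177147 > 161051.
So k = 11 is the smallest counterexample.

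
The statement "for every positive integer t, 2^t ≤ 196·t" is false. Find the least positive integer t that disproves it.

We need the least positive integer t for which 2^t > 196·t.
The first 11 eligible values, up to t = 11, all satisfy the conclusion.
t = 12: 2^t = 4096 and 196·t = 2352, so 4096 > 2352.
Hence t = 12 is a counterexample.

t = 12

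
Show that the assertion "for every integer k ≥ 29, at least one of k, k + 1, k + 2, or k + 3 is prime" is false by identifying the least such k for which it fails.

k = 32

k = 29: 29 is prime.
k = 30: 31 is prime.
k = 31: 31 is prime.
k = 32: 32 = 2 × 16; 33 = 3 × 11; 34 = 2 × 17; 35 = 5 × 7 — all composite.
Thus k = 32 disproves the claim, and no smaller k works.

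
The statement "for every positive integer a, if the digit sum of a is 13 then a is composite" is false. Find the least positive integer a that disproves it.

Check each positive integer a in order until the digit sum of a is 13 but a is prime.
For a = 49, 58 the conclusion holds.
a = 67: digit sum 13; 67 is prime, not composite.
So a = 67 is the smallest counterexample.

a = 67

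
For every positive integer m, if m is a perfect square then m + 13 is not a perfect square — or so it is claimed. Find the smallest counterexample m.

m = 36

The first 5 eligible values, up to m = 25, all satisfy the conclusion.
m = 36: 36 = 6² and 36 + 13 = 49 = 7².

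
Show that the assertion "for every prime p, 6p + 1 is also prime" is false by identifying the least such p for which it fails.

p = 19

A counterexample is any prime p such that 6p + 1 is not prime; we check each in order.
The first 7 eligible values, up to p = 17, all satisfy the conclusion.
p = 19: 6p + 1 = 115 = 5 × 23, not prime.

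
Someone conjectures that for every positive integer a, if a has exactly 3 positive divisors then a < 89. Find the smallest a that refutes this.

The first 4 eligible values, up to a = 49, all satisfy the conclusion.
a = 121: τ(121) = 3; 121 ≥ 89.
Thus a = 121 disproves the claim, and no smaller a works.

a = 121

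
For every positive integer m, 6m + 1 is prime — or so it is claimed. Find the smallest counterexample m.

Check each positive integer m in order until 6m + 1 is not prime.
For m = 1, 2, 3 the conclusion holds.
m = 4: 6m + 1 = 25 = 5 × 5, composite.
So m = 4 is the smallest counterexample.

m = 4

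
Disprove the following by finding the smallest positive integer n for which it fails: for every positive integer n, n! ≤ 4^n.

n = 9

A counterexample is any positive integer n such that n! > 4^n; we check each in order.
The first 8 eligible values, up to n = 8, all satisfy the conclusion.
n = 9: n! = 362880 and 4^n = 262144, so 362880 > 262144.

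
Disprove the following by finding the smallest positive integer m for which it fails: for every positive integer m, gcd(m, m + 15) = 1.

m = 3

m = 1: gcd(1, 16) = 1.
m = 2: gcd(2, 17) = 1.
m = 3: gcd(3, 18) = 3.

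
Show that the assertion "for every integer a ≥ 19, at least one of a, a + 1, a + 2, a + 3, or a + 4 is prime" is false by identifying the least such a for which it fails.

a = 24

Check each integer a ≥ 19 in order until a, a + 1, a + 2, a + 3, a + 4 are all composite.
The first 5 eligible values, up to a = 23, all satisfy the conclusion.
a = 24: 24 = 2 × 12; 25 = 5 × 5; 26 = 2 × 13; 27 = 3 × 9; 28 = 2 × 14 — all composite.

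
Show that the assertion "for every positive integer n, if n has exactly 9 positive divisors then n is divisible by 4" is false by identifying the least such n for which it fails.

A counterexample is any positive integer n such that n has exactly 9 positive divisors but n is not divisible by 4; we check each in order.
n = 36: τ(36) = 9; 36 mod 4 = 0.
n = 100: τ(100) = 9; 100 mod 4 = 0.
n = 196: τ(196) = 9; 196 mod 4 = 0.
n = 225: τ(225) = 9; 225 mod 4 = 1.
Thus n = 225 disproves the claim, and no smaller n works.

n = 225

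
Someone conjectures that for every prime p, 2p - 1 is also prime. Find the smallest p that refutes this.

p = 5

For p = 2, 3 the conclusion holds.
p = 5: 2p - 1 = 9 = 3 × 3, not prime.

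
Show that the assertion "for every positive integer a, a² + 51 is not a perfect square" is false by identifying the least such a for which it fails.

a = 7

A counterexample is any positive integer a such that a² + 51 is a perfect square; we check each in order.
The first 6 eligible values, up to a = 6, all satisfy the conclusion.
a = 7: 7² + 51 = 100 = 10², a perfect square.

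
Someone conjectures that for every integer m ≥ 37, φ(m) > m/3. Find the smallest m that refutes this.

m = 42

For m = 37, 38, 39, 40, 41 the conclusion holds.
m = 42: φ(42) = 12 and 42/3 = 14, so φ(42) ≤ 42/3.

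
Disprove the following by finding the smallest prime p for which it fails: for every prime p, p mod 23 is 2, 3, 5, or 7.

A counterexample is any prime p such that the claim fails; we check each in order.
For p = 2, 3, 5, 7 the conclusion holds.
p = 11: 11 mod 23 = 11 — not in {2, 3, 5, 7}.
Thus p = 11 disproves the claim, and no smaller p works.

p = 11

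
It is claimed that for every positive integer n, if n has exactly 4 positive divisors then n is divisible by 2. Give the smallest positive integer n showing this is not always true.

n = 15

Check each positive integer n in order until n has exactly 4 positive divisors but n is not divisible by 2.
n = 6: τ(6) = 4; 6 mod 2 = 0.
n = 8: τ(8) = 4; 8 mod 2 = 0.
n = 10: τ(10) = 4; 10 mod 2 = 0.
n = 14: τ(14) = 4; 14 mod 2 = 0.
n = 15: τ(15) = 4; 15 mod 2 = 1.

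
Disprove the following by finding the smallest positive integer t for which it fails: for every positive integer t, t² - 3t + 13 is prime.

Check each positive integer t in order until t² - 3t + 13 is not prime.
The first 11 eligible values, up to t = 11, all satisfy the conclusion.
t = 12: t² - 3t + 13 = 121 = 11 × 11, composite.

t = 12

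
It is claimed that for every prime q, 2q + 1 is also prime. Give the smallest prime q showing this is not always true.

We need the least prime q for which 2q + 1 is not prime.
q = 2: 2q + 1 = 5, prime.
q = 3: 2q + 1 = 7, prime.
q = 5: 2q + 1 = 11, prime.
q = 7: 2q + 1 = 15 = 3 × 5, not prime.
Thus q = 7 disproves the claim, and no smaller q works.

q = 7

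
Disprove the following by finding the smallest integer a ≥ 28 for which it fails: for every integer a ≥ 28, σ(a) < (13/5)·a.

For a = 28, 29, 30, 31, …, 57, 58, 59 the conclusion holds.
a = 60: σ(60) = 168; 168 ≥ 156.
Thus a = 60 disproves the claim, and no smaller a works.

a = 60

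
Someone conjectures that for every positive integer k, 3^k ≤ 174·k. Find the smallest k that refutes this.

The first 6 eligible values, up to k = 6, all satisfy the conclusion.
k = 7: 3^k = 2187 and 174·k = 1218, so 2187 > 1218.

k = 7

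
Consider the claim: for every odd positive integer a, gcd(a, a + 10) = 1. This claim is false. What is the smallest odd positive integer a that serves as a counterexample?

a = 5

a = 1: gcd(1, 11) = 1.
a = 3: gcd(3, 13) = 1.
a = 5: gcd(5, 15) = 5.
Thus a = 5 disproves the claim, and no smaller a works.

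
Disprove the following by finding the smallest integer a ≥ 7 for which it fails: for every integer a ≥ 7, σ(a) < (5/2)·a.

a = 24

A counterexample is any integer a ≥ 7 such that the claim fails; we check each in order.
For a = 7, 8, 9, 10, …, 21, 22, 23 the conclusion holds.
a = 24: σ(24) = 60; 60 ≥ 60.
So a = 24 is the smallest counterexample.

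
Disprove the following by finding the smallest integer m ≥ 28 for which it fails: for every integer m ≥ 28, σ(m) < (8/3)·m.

m = 60

A counterexample is any integer m ≥ 28 such that the claim fails; we check each in order.
The first 32 eligible values, up to m = 59, all satisfy the conclusion.
m = 60: σ(60) = 168; 168 ≥ 160.
Hence m = 60 is a counterexample.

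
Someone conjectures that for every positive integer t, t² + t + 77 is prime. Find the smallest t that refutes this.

t = 6

A counterexample is any positive integer t such that t² + t + 77 is not prime; we check each in order.
t = 1: t² + t + 77 = 79, prime.
t = 2: t² + t + 77 = 83, prime.
t = 3: t² + t + 77 = 89, prime.
t = 4: t² + t + 77 = 97, prime.
t = 5: t² + t + 77 = 107, prime.
t = 6: t² + t + 77 = 119 = 7 × 17, composite.
Hence t = 6 is a counterexample.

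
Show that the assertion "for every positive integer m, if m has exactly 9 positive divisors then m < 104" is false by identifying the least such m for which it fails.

m = 36: τ(36) = 9; 36 < 104.
m = 100: τ(100) = 9; 100 < 104.
m = 196: τ(196) = 9; 196 ≥ 104.
So m = 196 is the smallest counterexample.

m = 196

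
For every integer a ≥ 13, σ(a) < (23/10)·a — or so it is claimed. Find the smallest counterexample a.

For a = 13, 14, 15, 16, …, 21, 22, 23 the conclusion holds.
a = 24: σ(24) = 60; 60 ≥ 276/5.
So a = 24 is the smallest counterexample.

a = 24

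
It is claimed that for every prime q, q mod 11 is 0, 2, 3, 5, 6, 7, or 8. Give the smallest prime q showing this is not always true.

We need the least prime q for which the claim fails.
For q = 2, 3, 5, 7, 11, 13, 17, 19 the conclusion holds.
q = 23: 23 mod 11 = 1 — not in {0, 2, 3, 5, 6, 7, 8}.

q = 23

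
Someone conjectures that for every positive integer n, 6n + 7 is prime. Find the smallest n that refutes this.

Check each positive integer n in order until 6n + 7 is not prime.
For n = 1, 2 the conclusion holds.
n = 3: 6n + 7 = 25 = 5 × 5, composite.
Hence n = 3 is a counterexample.

n = 3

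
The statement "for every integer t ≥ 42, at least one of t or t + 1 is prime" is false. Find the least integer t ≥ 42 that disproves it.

Check each integer t ≥ 42 in order until t, t + 1 are both composite.
For t = 42, 43 the conclusion holds.
t = 44: 44 = 2 × 22; 45 = 3 × 15 — both composite.
Thus t = 44 disproves the claim, and no smaller t works.

t = 44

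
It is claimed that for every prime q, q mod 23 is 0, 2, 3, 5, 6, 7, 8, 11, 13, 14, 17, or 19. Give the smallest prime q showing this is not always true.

q = 41

For q = 2, 3, 5, 7, …, 29, 31, 37 the conclusion holds.
q = 41: 41 mod 23 = 18 — not in {0, 2, 3, 5, 6, 7, 8, 11, 13, 14, 17, 19}.
Hence q = 41 is a counterexample.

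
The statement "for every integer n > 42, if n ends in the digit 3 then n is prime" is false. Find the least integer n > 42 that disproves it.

Check each integer n > 42 in order until n ends in the digit 3 but n is not prime.
n = 43: 43 ends in 3 and is prime.
n = 53: 53 ends in 3 and is prime.
n = 63: 63 ends in 3; 63 = 3 × 21, composite.
So n = 63 is the smallest counterexample.

n = 63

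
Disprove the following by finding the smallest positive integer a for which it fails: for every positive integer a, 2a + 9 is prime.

a = 3

A counterexample is any positive integer a such that 2a + 9 is not prime; we check each in order.
For a = 1, 2 the conclusion holds.
a = 3: 2a + 9 = 15 = 3 × 5, composite.
So a = 3 is the smallest counterexample.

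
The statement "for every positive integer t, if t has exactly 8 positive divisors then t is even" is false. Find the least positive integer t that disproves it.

t = 105

For t = 24, 30, 40, 42, …, 88, 102, 104 the conclusion holds.
t = 105: divisors of 105: 1, 3, 5, 7, 15, 21, 35, 105; 105 is odd.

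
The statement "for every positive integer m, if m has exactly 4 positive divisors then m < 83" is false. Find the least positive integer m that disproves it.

We need the least positive integer m for which m has exactly 4 positive divisors but the claim fails.
The first 25 eligible values, up to m = 82, all satisfy the conclusion.
m = 85: τ(85) = 4; 85 ≥ 83.
Thus m = 85 disproves the claim, and no smaller m works.

m = 85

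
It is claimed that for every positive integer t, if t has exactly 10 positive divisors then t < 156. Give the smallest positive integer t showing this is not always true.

t = 48: τ(48) = 10; 48 < 156.
t = 80: τ(80) = 10; 80 < 156.
t = 112: τ(112) = 10; 112 < 156.
t = 162: τ(162) = 10; 162 ≥ 156.
Thus t = 162 disproves the claim, and no smaller t works.

t = 162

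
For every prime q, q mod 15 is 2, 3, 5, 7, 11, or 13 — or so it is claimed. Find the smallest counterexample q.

We need the least prime q for which the claim fails.
q = 2: 2 mod 15 = 2.
q = 3: 3 mod 15 = 3.
q = 5: 5 mod 15 = 5.
q = 7: 7 mod 15 = 7.
q = 11: 11 mod 15 = 11.
q = 13: 13 mod 15 = 13.
q = 17: 17 mod 15 = 2.
q = 19: 19 mod 15 = 4 — not in {2, 3, 5, 7, 11, 13}.

q = 19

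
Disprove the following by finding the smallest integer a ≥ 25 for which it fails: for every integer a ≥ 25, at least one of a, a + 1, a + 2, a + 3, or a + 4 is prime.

a = 32

We need the least integer a ≥ 25 for which a, a + 1, a + 2, a + 3, a + 4 are all composite.
a = 25: 29 is prime.
a = 26: 29 is prime.
a = 27: 29 is prime.
a = 28: 29 is prime.
a = 29: 29 is prime.
a = 30: 31 is prime.
a = 31: 31 is prime.
a = 32: 32 = 2 × 16; 33 = 3 × 11; 34 = 2 × 17; 35 = 5 × 7; 36 = 2 × 18 — all composite.
Thus a = 32 disproves the claim, and no smaller a works.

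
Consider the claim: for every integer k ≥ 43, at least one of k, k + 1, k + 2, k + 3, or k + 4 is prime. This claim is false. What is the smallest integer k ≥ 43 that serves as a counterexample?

The first 5 eligible values, up to k = 47, all satisfy the conclusion.
k = 48: 48 = 2 × 24; 49 = 7 × 7; 50 = 2 × 25; 51 = 3 × 17; 52 = 2 × 26 — all composite.

k = 48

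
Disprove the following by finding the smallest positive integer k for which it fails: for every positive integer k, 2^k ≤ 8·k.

Check each positive integer k in order until 2^k > 8·k.
k = 1: 2^k = 2 and 8·k = 8, so 2 ≤ 8.
k = 2: 2^k = 4 and 8·k = 16, so 4 ≤ 16.
k = 3: 2^k = 8 and 8·k = 24, so 8 ≤ 24.
k = 4: 2^k = 16 and 8·k = 32, so 16 ≤ 32.
k = 5: 2^k = 32 and 8·k = 40, so 32 ≤ 40.
k = 6: 2^k = 64 and 8·k = 48, so 64 > 48.

k = 6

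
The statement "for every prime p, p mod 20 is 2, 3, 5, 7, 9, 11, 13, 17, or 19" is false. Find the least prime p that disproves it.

p = 41

Check each prime p in order until the claim fails.
For p = 2, 3, 5, 7, …, 29, 31, 37 the conclusion holds.
p = 41: 41 mod 20 = 1 — not in {2, 3, 5, 7, 9, 11, 13, 17, 19}.
So p = 41 is the smallest counterexample.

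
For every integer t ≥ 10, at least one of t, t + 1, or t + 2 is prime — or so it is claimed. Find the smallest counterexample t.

t = 14

We need the least integer t ≥ 10 for which t, t + 1, t + 2 are all composite.
t = 10: 11 is prime.
t = 11: 11 is prime.
t = 12: 13 is prime.
t = 13: 13 is prime.
t = 14: 14 = 2 × 7; 15 = 3 × 5; 16 = 2 × 8 — all composite.
Thus t = 14 disproves the claim, and no smaller t works.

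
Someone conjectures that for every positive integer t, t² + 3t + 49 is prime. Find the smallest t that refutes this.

A counterexample is any positive integer t such that t² + 3t + 49 is not prime; we check each in order.
t = 1: t² + 3t + 49 = 53, prime.
t = 2: t² + 3t + 49 = 59, prime.
t = 3: t² + 3t + 49 = 67, prime.
t = 4: t² + 3t + 49 = 77 = 7 × 11, composite.

t = 4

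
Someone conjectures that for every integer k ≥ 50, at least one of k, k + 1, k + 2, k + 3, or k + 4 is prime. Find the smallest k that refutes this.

A counterexample is any integer k ≥ 50 such that k, k + 1, k + 2, k + 3, k + 4 are all composite; we check each in order.
For k = 50, 51, 52, 53 the conclusion holds.
k = 54: 54 = 2 × 27; 55 = 5 × 11; 56 = 2 × 28; 57 = 3 × 19; 58 = 2 × 29 — all composite.

k = 54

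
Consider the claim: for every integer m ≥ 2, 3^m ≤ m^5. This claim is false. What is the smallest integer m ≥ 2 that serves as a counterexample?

m = 11

The first 9 eligible values, up to m = 10, all satisfy the conclusion.
m = 11: 3^m = 177147 and m^5 = 161051, so 177147 > 161051.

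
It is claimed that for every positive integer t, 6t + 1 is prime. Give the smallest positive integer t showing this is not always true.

t = 4

t = 1: 6t + 1 = 7, prime.
t = 2: 6t + 1 = 13, prime.
t = 3: 6t + 1 = 19, prime.
t = 4: 6t + 1 = 25 = 5 × 5, composite.
Hence t = 4 is a counterexample.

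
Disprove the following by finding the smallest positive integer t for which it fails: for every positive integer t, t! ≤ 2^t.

t = 4

We need the least positive integer t for which t! > 2^t.
t = 1: t! = 1 and 2^t = 2, so 1 ≤ 2.
t = 2: t! = 2 and 2^t = 4, so 2 ≤ 4.
t = 3: t! = 6 and 2^t = 8, so 6 ≤ 8.
t = 4: t! = 24 and 2^t = 16, so 24 > 16.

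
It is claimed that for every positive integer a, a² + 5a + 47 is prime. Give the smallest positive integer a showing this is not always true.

Check each positive integer a in order until a² + 5a + 47 is not prime.
The first 37 eligible values, up to a = 37, all satisfy the conclusion.
a = 38: a² + 5a + 47 = 1681 = 41 × 41, composite.
So a = 38 is the smallest counterexample.

a = 38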